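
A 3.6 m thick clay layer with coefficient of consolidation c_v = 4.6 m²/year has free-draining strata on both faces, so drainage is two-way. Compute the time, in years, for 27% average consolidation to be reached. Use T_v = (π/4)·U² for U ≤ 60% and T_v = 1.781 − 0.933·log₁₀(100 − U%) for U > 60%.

t ≈ 0.0403 years

Drainage path length: H_d = H/2 = 1.8 m (double drainage).
U ≤ 60%: T_v = (π/4)·U² = (π/4)×0.27² = 0.057256.
t = T_v·H_d²/c_v = 0.057256×1.8²/4.6 = 0.04033 years.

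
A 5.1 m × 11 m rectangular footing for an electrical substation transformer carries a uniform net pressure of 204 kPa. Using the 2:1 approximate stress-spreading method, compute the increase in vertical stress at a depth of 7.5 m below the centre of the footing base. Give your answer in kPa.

Δσ_z ≈ 49.1 kPa

By the 2:1 method the load spreads at 1 horizontal : 2 vertical, so at depth z the loaded area has grown by z in each plan dimension:
Δσ = qBL/((B+z)(L+z)) = 204×5.1×11/((5.1+7.5)(11+7.5)) = 49.097 kPa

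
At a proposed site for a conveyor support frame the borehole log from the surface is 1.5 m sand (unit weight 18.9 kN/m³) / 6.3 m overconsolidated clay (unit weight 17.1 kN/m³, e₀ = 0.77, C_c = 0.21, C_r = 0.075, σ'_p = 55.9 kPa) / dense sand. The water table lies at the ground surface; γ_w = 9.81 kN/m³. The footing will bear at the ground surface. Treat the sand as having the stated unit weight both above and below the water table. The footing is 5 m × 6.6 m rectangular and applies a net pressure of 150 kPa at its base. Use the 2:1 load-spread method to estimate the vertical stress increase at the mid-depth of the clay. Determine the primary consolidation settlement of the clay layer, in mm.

S_c ≈ 174 mm

Mid-depth of clay below the ground surface: z = 1.5 + 6.3/2 = 4.65 m.
Total vertical stress at mid-clay: σ_v = 18.9×1.5 + 17.1×3.15 = 82.215 kPa.
Pore pressure: u = 9.81×(4.65 − 0) = 45.617 kPa.
Initial effective stress: σ'_0 = σ_v − u = 82.215 − 45.617 = 36.598 kPa.
Stress increase at mid-clay by the 2:1 spreading method:
Δσ = qBL/((B+z)(L+z)) = 150×5×6.6/((5+4.65)(6.6+4.65)) = 45.596 kPa
Final effective stress: σ'_f = 36.598 + 45.596 = 82.194 kPa.
σ'_f = 82.194 > σ'_p = 55.9 kPa, so the stress path crosses the preconsolidation pressure — recompression up to σ'_p, then virgin compression beyond:
S_c = H/(1+e₀)·[C_r·log₁₀(σ'_p/σ'_0) + C_c·log₁₀(σ'_f/σ'_p)]
    = 6.3/1.77 × [0.075×log₁₀(55.9/36.598) + 0.21×log₁₀(82.194/55.9)]
    = 3.5593 × [0.013797 + 0.03516] = 0.1743 m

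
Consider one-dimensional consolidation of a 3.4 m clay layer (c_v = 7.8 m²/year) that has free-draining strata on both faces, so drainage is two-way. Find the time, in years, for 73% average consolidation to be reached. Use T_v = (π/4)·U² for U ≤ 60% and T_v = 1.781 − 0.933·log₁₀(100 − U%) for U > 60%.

Drainage path length: H_d = H/2 = 1.7 m (double drainage).
U > 60%: T_v = 1.781 − 0.933·log₁₀(100 − 73) = 0.44554.
t = T_v·H_d²/c_v = 0.44554×1.7²/7.8 = 0.1651 years.

t ≈ 0.165 years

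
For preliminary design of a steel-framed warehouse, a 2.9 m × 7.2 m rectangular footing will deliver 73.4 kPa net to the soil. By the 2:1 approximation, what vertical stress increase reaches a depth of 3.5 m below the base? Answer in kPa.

Δσ_z ≈ 22.4 kPa

By the 2:1 method the load spreads at 1 horizontal : 2 vertical, so at depth z the loaded area has grown by z in each plan dimension:
Δσ = qBL/((B+z)(L+z)) = 73.4×2.9×7.2/((2.9+3.5)(7.2+3.5)) = 22.38 kPa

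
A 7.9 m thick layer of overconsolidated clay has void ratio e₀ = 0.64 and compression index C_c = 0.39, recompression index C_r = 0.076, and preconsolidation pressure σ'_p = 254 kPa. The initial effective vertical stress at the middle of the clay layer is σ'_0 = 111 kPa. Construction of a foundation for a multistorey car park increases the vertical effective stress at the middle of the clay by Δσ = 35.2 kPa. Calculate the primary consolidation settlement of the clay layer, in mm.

S_c ≈ 43.8 mm

Final effective stress: σ'_f = 111 + 35.2 = 146.2 kPa.
σ'_f = 146.2 ≤ σ'_p = 254 kPa, so the clay remains overconsolidated and only the recompression index applies:
S_c = C_r·H/(1+e₀)·log₁₀(σ'_f/σ'_0) = 0.076×7.9/1.64×log₁₀(146.2/111)
    = 0.3661 × 0.11962 = 0.04379 m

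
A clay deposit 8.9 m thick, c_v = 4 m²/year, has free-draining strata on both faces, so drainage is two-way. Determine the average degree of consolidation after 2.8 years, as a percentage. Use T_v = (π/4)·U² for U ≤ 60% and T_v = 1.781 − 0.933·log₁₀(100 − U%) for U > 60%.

Drainage path length: H_d = H/2 = 4.45 m (double drainage).
T_v = c_v·t/H_d² = 4×2.8/4.45² = 0.56559.
T_v = 0.56559 corresponds to the U > 60% branch:
U = 1 − 10^((1.781 − T_v)/0.933)/100 = 0.7992

U ≈ 79.9 %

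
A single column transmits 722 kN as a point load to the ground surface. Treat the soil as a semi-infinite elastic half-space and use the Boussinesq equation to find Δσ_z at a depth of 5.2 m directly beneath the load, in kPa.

Δσ_z ≈ 12.7 kPa

Boussinesq vertical stress below a point load on an elastic half-space:
Δσ_z = 3P/(2πz²) · [1 + (r/z)²]^(−5/2)
r/z = 0/5.2 = 0; [1+(r/z)²]^(−5/2) = 1.
Δσ_z = 3×722/(2π×5.2²) × 1 = 12.749 × 1 = 12.75 kPa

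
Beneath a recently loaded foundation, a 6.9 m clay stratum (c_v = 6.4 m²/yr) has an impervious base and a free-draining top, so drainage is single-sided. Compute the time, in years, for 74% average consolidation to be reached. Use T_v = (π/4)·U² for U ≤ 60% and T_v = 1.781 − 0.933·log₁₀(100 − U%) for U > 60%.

Drainage path length: H_d = H = 6.9 m (single drainage).
U > 60%: T_v = 1.781 − 0.933·log₁₀(100 − 74) = 0.46083.
t = T_v·H_d²/c_v = 0.46083×6.9²/6.4 = 3.428 years.

t ≈ 3.43 years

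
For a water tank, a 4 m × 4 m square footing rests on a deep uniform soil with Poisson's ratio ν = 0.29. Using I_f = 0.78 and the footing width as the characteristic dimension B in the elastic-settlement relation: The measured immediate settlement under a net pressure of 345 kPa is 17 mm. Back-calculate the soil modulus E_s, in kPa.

E_s ≈ 58000 kPa

S_e = q·B·(1−ν²)/E_s · I_f  ⇒  E_s = q·B·(1−ν²)·I_f / S_e.
E_s = 345 × 4 × 0.9159 × 0.78 / 0.017 = 57990 kPa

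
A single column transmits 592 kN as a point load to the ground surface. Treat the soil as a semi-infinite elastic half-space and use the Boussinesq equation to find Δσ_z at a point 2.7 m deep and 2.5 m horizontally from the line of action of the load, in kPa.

Boussinesq vertical stress below a point load on an elastic half-space:
Δσ_z = 3P/(2πz²) · [1 + (r/z)²]^(−5/2)
r/z = 2.5/2.7 = 0.92593; [1+(r/z)²]^(−5/2) = 0.2127.
Δσ_z = 3×592/(2π×2.7²) × 0.2127 = 38.774 × 0.2127 = 8.247 kPa

Δσ_z ≈ 8.25 kPa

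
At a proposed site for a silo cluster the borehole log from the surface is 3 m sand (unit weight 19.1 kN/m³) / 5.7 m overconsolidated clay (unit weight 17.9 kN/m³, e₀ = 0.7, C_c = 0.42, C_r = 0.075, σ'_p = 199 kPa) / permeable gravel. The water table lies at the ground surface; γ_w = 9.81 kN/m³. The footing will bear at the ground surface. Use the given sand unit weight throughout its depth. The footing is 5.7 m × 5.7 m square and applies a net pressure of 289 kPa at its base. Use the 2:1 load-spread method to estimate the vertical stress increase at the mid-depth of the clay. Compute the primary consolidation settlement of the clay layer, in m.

S_c ≈ 0.0948 m

Mid-depth of clay below the ground surface: z = 3 + 5.7/2 = 5.85 m.
Total vertical stress at mid-clay: σ_v = 19.1×3 + 17.9×2.85 = 108.31 kPa.
Pore pressure: u = 9.81×(5.85 − 0) = 57.389 kPa.
Initial effective stress: σ'_0 = σ_v − u = 108.31 − 57.389 = 50.921 kPa.
Stress increase at mid-clay by the 2:1 spreading method:
Δσ = qBL/((B+z)(L+z)) = 289×5.7×5.7/((5.7+5.85)(5.7+5.85)) = 70.386 kPa
Final effective stress: σ'_f = 50.921 + 70.386 = 121.31 kPa.
σ'_f = 121.31 ≤ σ'_p = 199 kPa, so the clay remains overconsolidated and only the recompression index applies:
S_c = C_r·H/(1+e₀)·log₁₀(σ'_f/σ'_0) = 0.075×5.7/1.7×log₁₀(121.31/50.921)
    = 0.25147 × 0.377 = 0.0948 m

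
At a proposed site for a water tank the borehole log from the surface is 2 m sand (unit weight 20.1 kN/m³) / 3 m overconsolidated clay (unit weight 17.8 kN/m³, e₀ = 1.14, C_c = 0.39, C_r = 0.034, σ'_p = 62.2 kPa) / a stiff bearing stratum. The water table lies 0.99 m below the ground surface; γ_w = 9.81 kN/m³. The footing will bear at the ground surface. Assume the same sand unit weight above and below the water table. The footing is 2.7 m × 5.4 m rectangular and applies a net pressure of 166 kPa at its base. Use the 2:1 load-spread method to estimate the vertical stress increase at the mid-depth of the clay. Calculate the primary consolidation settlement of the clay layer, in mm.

S_c ≈ 85.3 mm

Mid-depth of clay below the ground surface: z = 2 + 3/2 = 3.5 m.
Total vertical stress at mid-clay: σ_v = 20.1×2 + 17.8×1.5 = 66.9 kPa.
Pore pressure: u = 9.81×(3.5 − 0.99) = 24.623 kPa.
Initial effective stress: σ'_0 = σ_v − u = 66.9 − 24.623 = 42.277 kPa.
Stress increase at mid-clay by the 2:1 spreading method:
Δσ = qBL/((B+z)(L+z)) = 166×2.7×5.4/((2.7+3.5)(5.4+3.5)) = 43.862 kPa
Final effective stress: σ'_f = 42.277 + 43.862 = 86.139 kPa.
σ'_f = 86.139 > σ'_p = 62.2 kPa, so the stress path crosses the preconsolidation pressure — recompression up to σ'_p, then virgin compression beyond:
S_c = H/(1+e₀)·[C_r·log₁₀(σ'_p/σ'_0) + C_c·log₁₀(σ'_f/σ'_p)]
    = 3/2.14 × [0.034×log₁₀(62.2/42.277) + 0.39×log₁₀(86.139/62.2)]
    = 1.4019 × [0.0057013 + 0.05515] = 0.08531 m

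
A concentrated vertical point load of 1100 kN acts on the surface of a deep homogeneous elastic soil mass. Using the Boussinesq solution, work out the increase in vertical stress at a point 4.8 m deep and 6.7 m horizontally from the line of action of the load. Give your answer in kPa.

Boussinesq vertical stress below a point load on an elastic half-space:
Δσ_z = 3P/(2πz²) · [1 + (r/z)²]^(−5/2)
r/z = 6.7/4.8 = 1.3958; [1+(r/z)²]^(−5/2) = 0.066997.
Δσ_z = 3×1100/(2π×4.8²) × 0.066997 = 22.796 × 0.066997 = 1.527 kPa

Δσ_z ≈ 1.53 kPa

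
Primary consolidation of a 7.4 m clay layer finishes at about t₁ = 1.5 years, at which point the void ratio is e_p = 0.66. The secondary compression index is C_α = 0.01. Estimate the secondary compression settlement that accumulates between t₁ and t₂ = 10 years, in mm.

Secondary compression: S_s = C_α·H/(1+e_p)·log₁₀(t₂/t₁)
S_s = 0.01×7.4/(1+0.66)×log₁₀(10/1.5)
    = 0.04458 × 0.8239 = 0.03673 m

S_s ≈ 36.7 mm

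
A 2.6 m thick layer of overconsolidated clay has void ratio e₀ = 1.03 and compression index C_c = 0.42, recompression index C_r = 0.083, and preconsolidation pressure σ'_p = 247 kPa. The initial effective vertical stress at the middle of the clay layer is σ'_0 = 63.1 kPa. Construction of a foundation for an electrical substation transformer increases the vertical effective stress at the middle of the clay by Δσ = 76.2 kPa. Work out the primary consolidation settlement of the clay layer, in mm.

S_c ≈ 36.6 mm

Final effective stress: σ'_f = 63.1 + 76.2 = 139.3 kPa.
σ'_f = 139.3 ≤ σ'_p = 247 kPa, so the clay remains overconsolidated and only the recompression index applies:
S_c = C_r·H/(1+e₀)·log₁₀(σ'_f/σ'_0) = 0.083×2.6/2.03×log₁₀(139.3/63.1)
    = 0.10631 × 0.34392 = 0.03656 m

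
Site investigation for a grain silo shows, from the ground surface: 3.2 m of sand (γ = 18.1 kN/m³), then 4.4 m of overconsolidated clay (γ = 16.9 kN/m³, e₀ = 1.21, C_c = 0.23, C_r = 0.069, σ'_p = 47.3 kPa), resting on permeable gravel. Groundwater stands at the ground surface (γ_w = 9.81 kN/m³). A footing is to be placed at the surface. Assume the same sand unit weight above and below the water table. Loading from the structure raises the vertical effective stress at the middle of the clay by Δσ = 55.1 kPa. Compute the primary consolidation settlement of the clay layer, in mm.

S_c ≈ 150 mm

Mid-depth of clay below the ground surface: z = 3.2 + 4.4/2 = 5.4 m.
Total vertical stress at mid-clay: σ_v = 18.1×3.2 + 16.9×2.2 = 95.1 kPa.
Pore pressure: u = 9.81×(5.4 − 0) = 52.974 kPa.
Initial effective stress: σ'_0 = σ_v − u = 95.1 − 52.974 = 42.126 kPa.
Final effective stress: σ'_f = 42.126 + 55.1 = 97.226 kPa.
σ'_f = 97.226 > σ'_p = 47.3 kPa, so the stress path crosses the preconsolidation pressure — recompression up to σ'_p, then virgin compression beyond:
S_c = H/(1+e₀)·[C_r·log₁₀(σ'_p/σ'_0) + C_c·log₁₀(σ'_f/σ'_p)]
    = 4.4/2.21 × [0.069×log₁₀(47.3/42.126) + 0.23×log₁₀(97.226/47.3)]
    = 1.991 × [0.0034715 + 0.071972] = 0.1502 m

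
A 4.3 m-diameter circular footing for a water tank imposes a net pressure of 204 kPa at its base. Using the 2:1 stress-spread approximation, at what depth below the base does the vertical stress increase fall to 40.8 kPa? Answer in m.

2:1 spreading — at depth z the loaded area has grown by z in each plan dimension:
qD²/(D+z)² = Δσ_z ⇒ z = D(√(q/Δσ_z) − 1) = 4.3×(√(204/40.8) − 1) = 5.315 m

z ≈ 5.32 m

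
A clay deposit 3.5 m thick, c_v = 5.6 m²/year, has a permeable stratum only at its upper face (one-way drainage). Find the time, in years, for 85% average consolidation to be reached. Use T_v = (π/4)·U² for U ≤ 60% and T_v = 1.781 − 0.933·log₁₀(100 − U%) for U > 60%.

t ≈ 1.5 years

Drainage path length: H_d = H = 3.5 m (single drainage).
U > 60%: T_v = 1.781 − 0.933·log₁₀(100 − 85) = 0.68371.
t = T_v·H_d²/c_v = 0.68371×3.5²/5.6 = 1.496 years.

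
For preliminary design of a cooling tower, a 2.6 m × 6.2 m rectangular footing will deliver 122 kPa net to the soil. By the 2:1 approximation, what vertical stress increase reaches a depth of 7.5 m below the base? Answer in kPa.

Δσ_z ≈ 14.2 kPa

By the 2:1 method the load spreads at 1 horizontal : 2 vertical, so at depth z the loaded area has grown by z in each plan dimension:
Δσ = qBL/((B+z)(L+z)) = 122×2.6×6.2/((2.6+7.5)(6.2+7.5)) = 14.213 kPa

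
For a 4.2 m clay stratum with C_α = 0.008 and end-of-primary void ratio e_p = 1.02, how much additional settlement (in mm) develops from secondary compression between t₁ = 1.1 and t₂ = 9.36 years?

Secondary compression: S_s = C_α·H/(1+e_p)·log₁₀(t₂/t₁)
S_s = 0.008×4.2/(1+1.02)×log₁₀(9.36/1.1)
    = 0.01663 × 0.9299 = 0.01547 m

S_s ≈ 15.5 mm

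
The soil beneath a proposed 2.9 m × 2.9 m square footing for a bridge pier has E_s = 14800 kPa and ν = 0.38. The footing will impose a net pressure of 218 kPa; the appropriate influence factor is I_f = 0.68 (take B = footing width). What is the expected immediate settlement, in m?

Immediate (elastic) settlement: S_e = q·B·(1−ν²)/E_s · I_f.
S_e = 218 × 2.9 × (1 − 0.38²) / 14800 × 0.68
    = 218 × 2.9 × 0.8556 / 14800 × 0.68
    = 0.02485 m

S_e ≈ 0.0249 m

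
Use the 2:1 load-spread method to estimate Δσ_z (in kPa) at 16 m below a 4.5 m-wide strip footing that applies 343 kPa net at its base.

Δσ_z ≈ 75.3 kPa

By the 2:1 method the load spreads at 1 horizontal : 2 vertical, so at depth z the loaded area has grown by z in each plan dimension:
Δσ = qB/(B+z) = 343×4.5/(4.5+16) = 75.293 kPa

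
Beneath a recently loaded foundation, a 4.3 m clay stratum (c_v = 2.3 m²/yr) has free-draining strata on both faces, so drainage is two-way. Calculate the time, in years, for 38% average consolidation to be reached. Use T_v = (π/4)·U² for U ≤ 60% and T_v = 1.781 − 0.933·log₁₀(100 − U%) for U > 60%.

t ≈ 0.228 years

Drainage path length: H_d = H/2 = 2.15 m (double drainage).
U ≤ 60%: T_v = (π/4)·U² = (π/4)×0.38² = 0.11341.
t = T_v·H_d²/c_v = 0.11341×2.15²/2.3 = 0.2279 years.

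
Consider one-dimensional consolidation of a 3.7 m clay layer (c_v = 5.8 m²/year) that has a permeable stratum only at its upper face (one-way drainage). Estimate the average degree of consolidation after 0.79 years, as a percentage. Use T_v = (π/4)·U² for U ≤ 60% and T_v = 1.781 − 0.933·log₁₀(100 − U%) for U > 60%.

U ≈ 64.5 %

Drainage path length: H_d = H = 3.7 m (single drainage).
T_v = c_v·t/H_d² = 5.8×0.79/3.7² = 0.3347.
T_v = 0.3347 corresponds to the U > 60% branch:
U = 1 − 10^((1.781 − T_v)/0.933)/100 = 0.6451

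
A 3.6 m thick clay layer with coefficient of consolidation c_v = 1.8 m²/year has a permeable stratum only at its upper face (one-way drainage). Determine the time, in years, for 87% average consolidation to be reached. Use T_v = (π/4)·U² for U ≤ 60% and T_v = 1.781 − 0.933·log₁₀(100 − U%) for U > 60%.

Drainage path length: H_d = H = 3.6 m (single drainage).
U > 60%: T_v = 1.781 − 0.933·log₁₀(100 − 87) = 0.74169.
t = T_v·H_d²/c_v = 0.74169×3.6²/1.8 = 5.34 years.

t ≈ 5.34 years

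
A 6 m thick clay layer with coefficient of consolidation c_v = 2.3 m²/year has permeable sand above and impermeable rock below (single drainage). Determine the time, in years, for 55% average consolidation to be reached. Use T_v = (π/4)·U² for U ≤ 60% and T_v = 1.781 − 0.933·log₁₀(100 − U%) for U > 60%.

Drainage path length: H_d = H = 6 m (single drainage).
U ≤ 60%: T_v = (π/4)·U² = (π/4)×0.55² = 0.23758.
t = T_v·H_d²/c_v = 0.23758×6²/2.3 = 3.719 years.

t ≈ 3.72 years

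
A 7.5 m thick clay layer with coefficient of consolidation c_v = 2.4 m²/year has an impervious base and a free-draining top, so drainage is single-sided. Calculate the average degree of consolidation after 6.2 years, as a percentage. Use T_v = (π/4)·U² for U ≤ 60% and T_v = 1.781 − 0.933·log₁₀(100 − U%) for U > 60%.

Drainage path length: H_d = H = 7.5 m (single drainage).
T_v = c_v·t/H_d² = 2.4×6.2/7.5² = 0.26453.
T_v = 0.26453 corresponds to the U ≤ 60% branch:
U = √(4T_v/π) = 0.5804

U ≈ 58 %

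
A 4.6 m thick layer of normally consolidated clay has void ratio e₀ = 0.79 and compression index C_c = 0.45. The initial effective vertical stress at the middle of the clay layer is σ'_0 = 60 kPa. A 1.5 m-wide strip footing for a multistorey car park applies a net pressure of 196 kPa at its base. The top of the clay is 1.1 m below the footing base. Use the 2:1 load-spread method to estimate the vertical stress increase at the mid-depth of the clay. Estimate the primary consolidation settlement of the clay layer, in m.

S_c ≈ 0.348 m

Mid-depth of clay below the footing base: z = 1.1 + 4.6/2 = 3.4 m.
Stress increase at mid-clay by the 2:1 spreading method:
Δσ = qB/(B+z) = 196×1.5/(1.5+3.4) = 60 kPa
Final effective stress: σ'_f = σ'_0 + Δσ = 60 + 60 = 120 kPa.
Normally consolidated clay, so the full stress increment lies on the virgin compression line:
S_c = C_c·H/(1+e₀)·log₁₀(σ'_f/σ'_0) = 0.45×4.6/(1+0.79)×log₁₀(120/60)
    = 1.1564 × 0.30103 = 0.3481 m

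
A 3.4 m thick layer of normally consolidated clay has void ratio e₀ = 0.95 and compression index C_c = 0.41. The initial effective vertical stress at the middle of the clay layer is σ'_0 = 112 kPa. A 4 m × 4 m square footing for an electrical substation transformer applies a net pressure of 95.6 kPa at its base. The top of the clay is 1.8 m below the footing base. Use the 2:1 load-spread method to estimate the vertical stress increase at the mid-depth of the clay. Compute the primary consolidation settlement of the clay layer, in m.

Mid-depth of clay below the footing base: z = 1.8 + 3.4/2 = 3.5 m.
Stress increase at mid-clay by the 2:1 spreading method:
Δσ = qBL/((B+z)(L+z)) = 95.6×4×4/((4+3.5)(4+3.5)) = 27.193 kPa
Final effective stress: σ'_f = σ'_0 + Δσ = 112 + 27.193 = 139.19 kPa.
Normally consolidated clay, so the full stress increment lies on the virgin compression line:
S_c = C_c·H/(1+e₀)·log₁₀(σ'_f/σ'_0) = 0.41×3.4/(1+0.95)×log₁₀(139.19/112)
    = 0.71487 × 0.09439 = 0.06748 m

S_c ≈ 0.0675 m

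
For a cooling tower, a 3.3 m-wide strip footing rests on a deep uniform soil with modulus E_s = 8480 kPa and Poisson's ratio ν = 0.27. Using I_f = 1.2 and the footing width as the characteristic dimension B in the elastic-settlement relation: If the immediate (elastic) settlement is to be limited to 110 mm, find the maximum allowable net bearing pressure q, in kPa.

q ≈ 254 kPa

S_e = q·B·(1−ν²)/E_s · I_f  ⇒  q = S_e·E_s / (B·(1−ν²)·I_f).
q = 0.11 × 8480 / (3.3 × 0.9271 × 1.2) = 254.1 kPa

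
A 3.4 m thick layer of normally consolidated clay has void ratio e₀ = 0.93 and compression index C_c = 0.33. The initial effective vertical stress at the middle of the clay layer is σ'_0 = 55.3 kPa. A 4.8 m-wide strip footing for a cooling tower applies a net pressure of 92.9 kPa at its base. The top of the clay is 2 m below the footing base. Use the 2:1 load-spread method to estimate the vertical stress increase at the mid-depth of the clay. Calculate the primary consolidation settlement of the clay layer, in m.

Mid-depth of clay below the footing base: z = 2 + 3.4/2 = 3.7 m.
Stress increase at mid-clay by the 2:1 spreading method:
Δσ = qB/(B+z) = 92.9×4.8/(4.8+3.7) = 52.461 kPa
Final effective stress: σ'_f = σ'_0 + Δσ = 55.3 + 52.461 = 107.76 kPa.
Normally consolidated clay, so the full stress increment lies on the virgin compression line:
S_c = C_c·H/(1+e₀)·log₁₀(σ'_f/σ'_0) = 0.33×3.4/(1+0.93)×log₁₀(107.76/55.3)
    = 0.58135 × 0.28973 = 0.1684 m

S_c ≈ 0.168 m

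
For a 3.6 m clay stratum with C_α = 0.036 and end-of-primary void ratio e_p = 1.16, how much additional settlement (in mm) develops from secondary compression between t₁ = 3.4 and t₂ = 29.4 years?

Secondary compression: S_s = C_α·H/(1+e_p)·log₁₀(t₂/t₁)
S_s = 0.036×3.6/(1+1.16)×log₁₀(29.4/3.4)
    = 0.06 × 0.9369 = 0.05621 m

S_s ≈ 56.2 mm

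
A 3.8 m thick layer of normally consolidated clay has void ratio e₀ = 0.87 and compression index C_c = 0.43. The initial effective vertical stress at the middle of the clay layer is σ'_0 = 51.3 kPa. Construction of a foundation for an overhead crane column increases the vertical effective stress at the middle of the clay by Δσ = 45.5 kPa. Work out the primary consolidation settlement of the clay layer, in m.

S_c ≈ 0.241 m

Final effective stress: σ'_f = σ'_0 + Δσ = 51.3 + 45.5 = 96.8 kPa.
Normally consolidated clay, so the full stress increment lies on the virgin compression line:
S_c = C_c·H/(1+e₀)·log₁₀(σ'_f/σ'_0) = 0.43×3.8/(1+0.87)×log₁₀(96.8/51.3)
    = 0.8738 × 0.27576 = 0.241 m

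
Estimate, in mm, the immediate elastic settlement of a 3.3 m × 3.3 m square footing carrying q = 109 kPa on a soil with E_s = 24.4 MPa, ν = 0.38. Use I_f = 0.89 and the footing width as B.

S_e ≈ 11.2 mm

Immediate (elastic) settlement: S_e = q·B·(1−ν²)/E_s · I_f.
E_s = 24.4 MPa = 24400 kPa.
S_e = 109 × 3.3 × (1 − 0.38²) / 24400 × 0.89
    = 109 × 3.3 × 0.8556 / 24400 × 0.89
    = 0.01123 m = 11.23 mm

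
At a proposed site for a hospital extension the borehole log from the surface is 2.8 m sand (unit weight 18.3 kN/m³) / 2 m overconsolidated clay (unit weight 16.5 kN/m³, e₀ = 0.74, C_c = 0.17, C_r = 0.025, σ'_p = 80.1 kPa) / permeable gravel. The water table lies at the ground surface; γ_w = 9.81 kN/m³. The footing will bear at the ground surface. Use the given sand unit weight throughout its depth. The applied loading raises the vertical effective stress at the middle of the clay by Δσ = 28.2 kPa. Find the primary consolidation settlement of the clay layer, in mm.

S_c ≈ 8.18 mm

Mid-depth of clay below the ground surface: z = 2.8 + 2/2 = 3.8 m.
Total vertical stress at mid-clay: σ_v = 18.3×2.8 + 16.5×1 = 67.74 kPa.
Pore pressure: u = 9.81×(3.8 − 0) = 37.278 kPa.
Initial effective stress: σ'_0 = σ_v − u = 67.74 − 37.278 = 30.462 kPa.
Final effective stress: σ'_f = 30.462 + 28.2 = 58.662 kPa.
σ'_f = 58.662 ≤ σ'_p = 80.1 kPa, so the clay remains overconsolidated and only the recompression index applies:
S_c = C_r·H/(1+e₀)·log₁₀(σ'_f/σ'_0) = 0.025×2/1.74×log₁₀(58.662/30.462)
    = 0.028735 × 0.2846 = 0.008178 m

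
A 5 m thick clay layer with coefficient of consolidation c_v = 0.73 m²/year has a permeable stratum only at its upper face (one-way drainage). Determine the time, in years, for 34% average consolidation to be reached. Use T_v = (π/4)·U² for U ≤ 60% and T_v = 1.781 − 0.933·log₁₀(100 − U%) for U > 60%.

Drainage path length: H_d = H = 5 m (single drainage).
U ≤ 60%: T_v = (π/4)·U² = (π/4)×0.34² = 0.090792.
t = T_v·H_d²/c_v = 0.090792×5²/0.73 = 3.109 years.

t ≈ 3.11 years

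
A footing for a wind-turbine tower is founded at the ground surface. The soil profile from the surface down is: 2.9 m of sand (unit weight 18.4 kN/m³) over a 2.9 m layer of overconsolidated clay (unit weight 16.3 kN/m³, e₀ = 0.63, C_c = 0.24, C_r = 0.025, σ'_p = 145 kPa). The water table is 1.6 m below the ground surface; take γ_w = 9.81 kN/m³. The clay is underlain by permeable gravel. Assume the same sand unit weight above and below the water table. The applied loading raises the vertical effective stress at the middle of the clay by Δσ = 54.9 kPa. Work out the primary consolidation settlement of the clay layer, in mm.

S_c ≈ 14.3 mm

Mid-depth of clay below the ground surface: z = 2.9 + 2.9/2 = 4.35 m.
Total vertical stress at mid-clay: σ_v = 18.4×2.9 + 16.3×1.45 = 76.995 kPa.
Pore pressure: u = 9.81×(4.35 − 1.6) = 26.978 kPa.
Initial effective stress: σ'_0 = σ_v − u = 76.995 − 26.978 = 50.017 kPa.
Final effective stress: σ'_f = 50.017 + 54.9 = 104.92 kPa.
σ'_f = 104.92 ≤ σ'_p = 145 kPa, so the clay remains overconsolidated and only the recompression index applies:
S_c = C_r·H/(1+e₀)·log₁₀(σ'_f/σ'_0) = 0.025×2.9/1.63×log₁₀(104.92/50.017)
    = 0.044478 × 0.32174 = 0.01431 m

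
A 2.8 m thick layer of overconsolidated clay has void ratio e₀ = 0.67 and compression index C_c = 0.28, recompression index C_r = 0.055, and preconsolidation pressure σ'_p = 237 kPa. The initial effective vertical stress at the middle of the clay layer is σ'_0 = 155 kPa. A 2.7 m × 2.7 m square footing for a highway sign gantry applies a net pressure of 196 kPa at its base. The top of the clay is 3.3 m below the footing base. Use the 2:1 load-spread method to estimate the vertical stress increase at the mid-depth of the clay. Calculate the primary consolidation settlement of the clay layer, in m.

Mid-depth of clay below the footing base: z = 3.3 + 2.8/2 = 4.7 m.
Stress increase at mid-clay by the 2:1 spreading method:
Δσ = qBL/((B+z)(L+z)) = 196×2.7×2.7/((2.7+4.7)(2.7+4.7)) = 26.093 kPa
Final effective stress: σ'_f = 155 + 26.093 = 181.09 kPa.
σ'_f = 181.09 ≤ σ'_p = 237 kPa, so the clay remains overconsolidated and only the recompression index applies:
S_c = C_r·H/(1+e₀)·log₁₀(σ'_f/σ'_0) = 0.055×2.8/1.67×log₁₀(181.09/155)
    = 0.092213 × 0.067563 = 0.00623 m

S_c ≈ 0.00623 m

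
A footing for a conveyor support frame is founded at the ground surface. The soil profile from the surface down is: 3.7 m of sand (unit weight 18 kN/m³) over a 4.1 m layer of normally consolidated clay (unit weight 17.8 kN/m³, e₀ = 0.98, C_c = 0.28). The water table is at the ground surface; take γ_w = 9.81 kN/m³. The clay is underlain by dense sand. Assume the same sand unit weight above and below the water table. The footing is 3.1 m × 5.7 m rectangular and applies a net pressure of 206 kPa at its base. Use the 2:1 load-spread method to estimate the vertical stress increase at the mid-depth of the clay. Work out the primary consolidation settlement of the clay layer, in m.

S_c ≈ 0.144 m

Mid-depth of clay below the ground surface: z = 3.7 + 4.1/2 = 5.75 m.
Total vertical stress at mid-clay: σ_v = 18×3.7 + 17.8×2.05 = 103.09 kPa.
Pore pressure: u = 9.81×(5.75 − 0) = 56.408 kPa.
Initial effective stress: σ'_0 = σ_v − u = 103.09 − 56.408 = 46.682 kPa.
Stress increase at mid-clay by the 2:1 spreading method:
Δσ = qBL/((B+z)(L+z)) = 206×3.1×5.7/((3.1+5.75)(5.7+5.75)) = 35.922 kPa
Final effective stress: σ'_f = σ'_0 + Δσ = 46.682 + 35.922 = 82.604 kPa.
Normally consolidated clay, so the full stress increment lies on the virgin compression line:
S_c = C_c·H/(1+e₀)·log₁₀(σ'_f/σ'_0) = 0.28×4.1/(1+0.98)×log₁₀(82.604/46.682)
    = 0.5798 × 0.24785 = 0.1437 m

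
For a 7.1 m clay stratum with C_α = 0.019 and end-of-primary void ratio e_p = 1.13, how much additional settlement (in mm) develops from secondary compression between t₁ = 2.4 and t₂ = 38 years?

Secondary compression: S_s = C_α·H/(1+e_p)·log₁₀(t₂/t₁)
S_s = 0.019×7.1/(1+1.13)×log₁₀(38/2.4)
    = 0.06333 × 1.2 = 0.07597 m

S_s ≈ 76 mm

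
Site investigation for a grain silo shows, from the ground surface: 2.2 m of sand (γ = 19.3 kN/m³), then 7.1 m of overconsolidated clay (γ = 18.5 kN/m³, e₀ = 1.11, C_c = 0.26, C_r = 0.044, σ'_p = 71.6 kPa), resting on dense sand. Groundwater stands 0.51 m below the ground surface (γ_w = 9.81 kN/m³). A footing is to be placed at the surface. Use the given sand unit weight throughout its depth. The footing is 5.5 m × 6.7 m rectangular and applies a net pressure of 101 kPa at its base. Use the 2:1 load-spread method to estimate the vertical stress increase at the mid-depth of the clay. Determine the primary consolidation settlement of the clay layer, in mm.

Mid-depth of clay below the ground surface: z = 2.2 + 7.1/2 = 5.75 m.
Total vertical stress at mid-clay: σ_v = 19.3×2.2 + 18.5×3.55 = 108.14 kPa.
Pore pressure: u = 9.81×(5.75 − 0.51) = 51.404 kPa.
Initial effective stress: σ'_0 = σ_v − u = 108.14 − 51.404 = 56.736 kPa.
Stress increase at mid-clay by the 2:1 spreading method:
Δσ = qBL/((B+z)(L+z)) = 101×5.5×6.7/((5.5+5.75)(6.7+5.75)) = 26.573 kPa
Final effective stress: σ'_f = 56.736 + 26.573 = 83.309 kPa.
σ'_f = 83.309 > σ'_p = 71.6 kPa, so the stress path crosses the preconsolidation pressure — recompression up to σ'_p, then virgin compression beyond:
S_c = H/(1+e₀)·[C_r·log₁₀(σ'_p/σ'_0) + C_c·log₁₀(σ'_f/σ'_p)]
    = 7.1/2.11 × [0.044×log₁₀(71.6/56.736) + 0.26×log₁₀(83.309/71.6)]
    = 3.3649 × [0.0044464 + 0.017103] = 0.07251 m

S_c ≈ 72.5 mm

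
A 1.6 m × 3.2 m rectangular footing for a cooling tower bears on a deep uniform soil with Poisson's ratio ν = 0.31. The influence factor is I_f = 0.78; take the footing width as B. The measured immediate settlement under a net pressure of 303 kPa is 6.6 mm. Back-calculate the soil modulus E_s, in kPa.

S_e = q·B·(1−ν²)/E_s · I_f  ⇒  E_s = q·B·(1−ν²)·I_f / S_e.
E_s = 303 × 1.6 × 0.9039 × 0.78 / 0.0066 = 51790 kPa

E_s ≈ 51800 kPa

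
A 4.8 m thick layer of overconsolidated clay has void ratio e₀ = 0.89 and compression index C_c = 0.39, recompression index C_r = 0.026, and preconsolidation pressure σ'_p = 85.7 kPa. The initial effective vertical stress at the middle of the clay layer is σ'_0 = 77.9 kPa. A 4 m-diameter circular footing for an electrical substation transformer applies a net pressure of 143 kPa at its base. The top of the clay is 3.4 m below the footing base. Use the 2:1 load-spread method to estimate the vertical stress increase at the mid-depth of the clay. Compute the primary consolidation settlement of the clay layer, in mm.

S_c ≈ 76.5 mm

Mid-depth of clay below the footing base: z = 3.4 + 4.8/2 = 5.8 m.
Stress increase at mid-clay by the 2:1 spreading method:
Δσ ≈ qD²/(D+z)² = 143×4²/(4+5.8)² = 23.823 kPa
Final effective stress: σ'_f = 77.9 + 23.823 = 101.72 kPa.
σ'_f = 101.72 > σ'_p = 85.7 kPa, so the stress path crosses the preconsolidation pressure — recompression up to σ'_p, then virgin compression beyond:
S_c = H/(1+e₀)·[C_r·log₁₀(σ'_p/σ'_0) + C_c·log₁₀(σ'_f/σ'_p)]
    = 4.8/1.89 × [0.026×log₁₀(85.7/77.9) + 0.39×log₁₀(101.72/85.7)]
    = 2.5397 × [0.0010775 + 0.029026] = 0.07645 m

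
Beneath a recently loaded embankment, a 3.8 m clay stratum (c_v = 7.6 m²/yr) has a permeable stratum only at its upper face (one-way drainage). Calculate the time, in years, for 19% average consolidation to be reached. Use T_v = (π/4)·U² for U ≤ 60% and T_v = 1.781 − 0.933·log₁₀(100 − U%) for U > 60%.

t ≈ 0.0539 years

Drainage path length: H_d = H = 3.8 m (single drainage).
U ≤ 60%: T_v = (π/4)·U² = (π/4)×0.19² = 0.028353.
t = T_v·H_d²/c_v = 0.028353×3.8²/7.6 = 0.05387 years.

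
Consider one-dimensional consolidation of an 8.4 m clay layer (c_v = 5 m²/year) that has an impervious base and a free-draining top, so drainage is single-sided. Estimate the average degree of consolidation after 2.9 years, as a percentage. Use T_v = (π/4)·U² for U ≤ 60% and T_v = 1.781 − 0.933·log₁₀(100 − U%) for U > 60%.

U ≈ 51.2 %

Drainage path length: H_d = H = 8.4 m (single drainage).
T_v = c_v·t/H_d² = 5×2.9/8.4² = 0.2055.
T_v = 0.2055 corresponds to the U ≤ 60% branch:
U = √(4T_v/π) = 0.5115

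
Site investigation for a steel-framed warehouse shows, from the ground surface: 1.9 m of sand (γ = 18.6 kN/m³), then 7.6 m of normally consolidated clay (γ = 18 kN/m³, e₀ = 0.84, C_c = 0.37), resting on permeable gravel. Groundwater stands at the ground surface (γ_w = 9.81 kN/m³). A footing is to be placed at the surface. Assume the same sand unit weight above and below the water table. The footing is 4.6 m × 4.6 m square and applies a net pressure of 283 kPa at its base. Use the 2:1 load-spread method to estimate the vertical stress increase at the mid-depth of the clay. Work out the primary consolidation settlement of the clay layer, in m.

Mid-depth of clay below the ground surface: z = 1.9 + 7.6/2 = 5.7 m.
Total vertical stress at mid-clay: σ_v = 18.6×1.9 + 18×3.8 = 103.74 kPa.
Pore pressure: u = 9.81×(5.7 − 0) = 55.917 kPa.
Initial effective stress: σ'_0 = σ_v − u = 103.74 − 55.917 = 47.823 kPa.
Stress increase at mid-clay by the 2:1 spreading method:
Δσ = qBL/((B+z)(L+z)) = 283×4.6×4.6/((4.6+5.7)(4.6+5.7)) = 56.445 kPa
Final effective stress: σ'_f = σ'_0 + Δσ = 47.823 + 56.445 = 104.27 kPa.
Normally consolidated clay, so the full stress increment lies on the virgin compression line:
S_c = C_c·H/(1+e₀)·log₁₀(σ'_f/σ'_0) = 0.37×7.6/(1+0.84)×log₁₀(104.27/47.823)
    = 1.5283 × 0.33852 = 0.5174 m

S_c ≈ 0.517 m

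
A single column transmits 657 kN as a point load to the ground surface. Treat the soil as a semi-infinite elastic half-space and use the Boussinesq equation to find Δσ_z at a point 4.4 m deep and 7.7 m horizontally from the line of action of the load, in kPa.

Δσ_z ≈ 0.487 kPa

Boussinesq vertical stress below a point load on an elastic half-space:
Δσ_z = 3P/(2πz²) · [1 + (r/z)²]^(−5/2)
r/z = 7.7/4.4 = 1.75; [1+(r/z)²]^(−5/2) = 0.030062.
Δσ_z = 3×657/(2π×4.4²) × 0.030062 = 16.203 × 0.030062 = 0.4871 kPa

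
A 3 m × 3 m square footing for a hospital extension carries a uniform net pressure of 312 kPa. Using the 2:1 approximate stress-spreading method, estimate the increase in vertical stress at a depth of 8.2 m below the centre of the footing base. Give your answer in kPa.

Δσ_z ≈ 22.4 kPa

By the 2:1 method the load spreads at 1 horizontal : 2 vertical, so at depth z the loaded area has grown by z in each plan dimension:
Δσ = qBL/((B+z)(L+z)) = 312×3×3/((3+8.2)(3+8.2)) = 22.385 kPa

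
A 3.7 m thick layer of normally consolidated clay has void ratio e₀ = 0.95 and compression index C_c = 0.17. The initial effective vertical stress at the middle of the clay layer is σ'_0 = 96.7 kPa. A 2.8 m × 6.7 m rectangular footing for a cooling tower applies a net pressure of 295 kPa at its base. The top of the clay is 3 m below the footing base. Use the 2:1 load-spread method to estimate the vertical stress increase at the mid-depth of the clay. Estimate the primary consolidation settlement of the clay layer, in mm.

S_c ≈ 70 mm

Mid-depth of clay below the footing base: z = 3 + 3.7/2 = 4.85 m.
Stress increase at mid-clay by the 2:1 spreading method:
Δσ = qBL/((B+z)(L+z)) = 295×2.8×6.7/((2.8+4.85)(6.7+4.85)) = 62.634 kPa
Final effective stress: σ'_f = σ'_0 + Δσ = 96.7 + 62.634 = 159.33 kPa.
Normally consolidated clay, so the full stress increment lies on the virgin compression line:
S_c = C_c·H/(1+e₀)·log₁₀(σ'_f/σ'_0) = 0.17×3.7/(1+0.95)×log₁₀(159.33/96.7)
    = 0.32256 × 0.21687 = 0.06995 m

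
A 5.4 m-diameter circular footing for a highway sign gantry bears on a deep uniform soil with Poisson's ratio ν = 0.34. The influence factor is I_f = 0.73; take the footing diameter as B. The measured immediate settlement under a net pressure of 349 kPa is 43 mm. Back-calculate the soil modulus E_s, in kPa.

S_e = q·B·(1−ν²)/E_s · I_f  ⇒  E_s = q·B·(1−ν²)·I_f / S_e.
E_s = 349 × 5.4 × 0.8844 × 0.73 / 0.043 = 28300 kPa

E_s ≈ 28300 kPa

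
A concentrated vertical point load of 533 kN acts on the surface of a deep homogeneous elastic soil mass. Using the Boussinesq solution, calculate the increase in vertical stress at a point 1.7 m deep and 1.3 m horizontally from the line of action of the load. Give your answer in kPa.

Δσ_z ≈ 27.9 kPa

Boussinesq vertical stress below a point load on an elastic half-space:
Δσ_z = 3P/(2πz²) · [1 + (r/z)²]^(−5/2)
r/z = 1.3/1.7 = 0.76471; [1+(r/z)²]^(−5/2) = 0.31629.
Δσ_z = 3×533/(2π×1.7²) × 0.31629 = 88.058 × 0.31629 = 27.85 kPa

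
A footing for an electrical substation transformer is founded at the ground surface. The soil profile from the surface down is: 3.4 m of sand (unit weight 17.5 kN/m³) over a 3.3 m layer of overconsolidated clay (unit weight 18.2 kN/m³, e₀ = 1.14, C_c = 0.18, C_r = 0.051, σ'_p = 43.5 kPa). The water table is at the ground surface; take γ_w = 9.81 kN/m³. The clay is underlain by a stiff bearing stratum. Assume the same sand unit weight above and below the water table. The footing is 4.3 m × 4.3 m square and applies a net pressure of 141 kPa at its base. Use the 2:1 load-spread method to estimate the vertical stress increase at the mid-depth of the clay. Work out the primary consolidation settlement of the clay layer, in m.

Mid-depth of clay below the ground surface: z = 3.4 + 3.3/2 = 5.05 m.
Total vertical stress at mid-clay: σ_v = 17.5×3.4 + 18.2×1.65 = 89.53 kPa.
Pore pressure: u = 9.81×(5.05 − 0) = 49.541 kPa.
Initial effective stress: σ'_0 = σ_v − u = 89.53 − 49.541 = 39.989 kPa.
Stress increase at mid-clay by the 2:1 spreading method:
Δσ = qBL/((B+z)(L+z)) = 141×4.3×4.3/((4.3+5.05)(4.3+5.05)) = 29.822 kPa
Final effective stress: σ'_f = 39.989 + 29.822 = 69.811 kPa.
σ'_f = 69.811 > σ'_p = 43.5 kPa, so the stress path crosses the preconsolidation pressure — recompression up to σ'_p, then virgin compression beyond:
S_c = H/(1+e₀)·[C_r·log₁₀(σ'_p/σ'_0) + C_c·log₁₀(σ'_f/σ'_p)]
    = 3.3/2.14 × [0.051×log₁₀(43.5/39.989) + 0.18×log₁₀(69.811/43.5)]
    = 1.5421 × [0.001864 + 0.036978] = 0.0599 m

S_c ≈ 0.0599 m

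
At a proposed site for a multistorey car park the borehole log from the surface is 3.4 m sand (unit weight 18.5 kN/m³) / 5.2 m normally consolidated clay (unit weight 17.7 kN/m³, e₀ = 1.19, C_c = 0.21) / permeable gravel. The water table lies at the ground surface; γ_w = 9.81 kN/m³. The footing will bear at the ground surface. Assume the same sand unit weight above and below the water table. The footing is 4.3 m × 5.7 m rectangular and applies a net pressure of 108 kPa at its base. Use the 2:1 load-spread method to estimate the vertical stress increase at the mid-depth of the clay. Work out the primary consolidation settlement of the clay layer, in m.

S_c ≈ 0.0788 m

Mid-depth of clay below the ground surface: z = 3.4 + 5.2/2 = 6 m.
Total vertical stress at mid-clay: σ_v = 18.5×3.4 + 17.7×2.6 = 108.92 kPa.
Pore pressure: u = 9.81×(6 − 0) = 58.86 kPa.
Initial effective stress: σ'_0 = σ_v − u = 108.92 − 58.86 = 50.06 kPa.
Stress increase at mid-clay by the 2:1 spreading method:
Δσ = qBL/((B+z)(L+z)) = 108×4.3×5.7/((4.3+6)(5.7+6)) = 21.966 kPa
Final effective stress: σ'_f = σ'_0 + Δσ = 50.06 + 21.966 = 72.026 kPa.
Normally consolidated clay, so the full stress increment lies on the virgin compression line:
S_c = C_c·H/(1+e₀)·log₁₀(σ'_f/σ'_0) = 0.21×5.2/(1+1.19)×log₁₀(72.026/50.06)
    = 0.49863 × 0.158 = 0.07878 m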